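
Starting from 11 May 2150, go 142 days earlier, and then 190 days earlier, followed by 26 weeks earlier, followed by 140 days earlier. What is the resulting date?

July 26, 2148

Subtracting 142 days from May 11, 2150:
Going back 11 days from May 11, 2150 reaches the end of the previous month; 142 − 11 = 131 left.
April 2150 has 30 days: 131 − 30 = 101 left.
March 2150 has 31 days: 101 − 31 = 70 left.
February 2150 has 28 days (2150 is not a leap year): 70 − 28 = 42 left.
January 2150 has 31 days: 42 − 31 = 11 left.
December 2149 has 31 days; 31 − 11 = 20 → December 20, 2149.
Counting back 190 days from December 20, 2149:
Going back 20 days from December 20, 2149 reaches the end of the previous month; 190 − 20 = 170 left.
November 2149 has 30 days: 170 − 30 = 140 left.
October 2149 has 31 days: 140 − 31 = 109 left.
September 2149 has 30 days: 109 − 30 = 79 left.
August 2149 has 31 days: 79 − 31 = 48 left.
July 2149 has 31 days: 48 − 31 = 17 left.
June 2149 has 30 days; 30 − 17 = 13 → June 13, 2149.
Subtracting 26 weeks (= 182 days) from June 13, 2149:
Going back 13 days from June 13, 2149 reaches the end of the previous month; 182 − 13 = 169 left.
May 2149 has 31 days: 169 − 31 = 138 left.
April 2149 has 30 days: 138 − 30 = 108 left.
March 2149 has 31 days: 108 − 31 = 77 left.
February 2149 has 28 days (2149 is not a leap year): 77 − 28 = 49 left.
January 2149 has 31 days: 49 − 31 = 18 left.
December 2148 has 31 days; 31 − 18 = 13 → December 13, 2148.
Subtracting 140 days from December 13, 2148:
Going back 13 days from December 13, 2148 reaches the end of the previous month; 140 − 13 = 127 left.
November 2148 has 30 days: 127 − 30 = 97 left.
October 2148 has 31 days: 97 − 31 = 66 left.
September 2148 has 30 days: 66 − 30 = 36 left.
August 2148 has 31 days: 36 − 31 = 5 left.
July 2148 has 31 days; 31 − 5 = 26 → July 26, 2148.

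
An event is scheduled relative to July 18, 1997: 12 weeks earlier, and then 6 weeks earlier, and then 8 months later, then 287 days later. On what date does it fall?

Subtracting 12 weeks (= 84 days) from July 18, 1997:
Going back 18 days from July 18, 1997 reaches the end of the previous month; 84 − 18 = 66 left.
June 1997 has 30 days: 66 − 30 = 36 left.
May 1997 has 31 days: 36 − 31 = 5 left.
April 1997 has 30 days; 30 − 5 = 25 → April 25, 1997.
Counting back 6 weeks (= 42 days) from April 25, 1997:
Going back 25 days from April 25, 1997 reaches the end of the previous month; 42 − 25 = 17 left.
March 1997 has 31 days; 31 − 17 = 14 → March 14, 1997.
Advancing 8 months from March 14, 1997:
month 3 + 8 = 11 → November 1997.
Day 14 is valid in November, giving November 14, 1997.
Advancing 287 days from November 14, 1997:
November has 30 days, so 30 − 14 = 16 days remain after November 14, 1997; 287 − 16 = 271 left.
December 1997 has 31 days: 271 − 31 = 240 left.
January 1998 has 31 days: 240 − 31 = 209 left.
February 1998 has 28 days (1998 is not a leap year): 209 − 28 = 181 left.
March 1998 has 31 days: 181 − 31 = 150 left.
April 1998 has 30 days: 150 − 30 = 120 left.
May 1998 has 31 days: 120 − 31 = 89 left.
June 1998 has 30 days: 89 − 30 = 59 left.
July 1998 has 31 days: 59 − 31 = 28 left.
28 days into August 1998 → August 28, 1998.

August 28, 1998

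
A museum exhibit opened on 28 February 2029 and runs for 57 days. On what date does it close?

April 26, 2029

Advancing 57 days from February 28, 2029.
February has 28 days, so 28 − 28 = 0 days remain after February 28, 2029; 57 − 0 = 57 left.
March 2029 has 31 days: 57 − 31 = 26 left.
26 days into April 2029 → April 26, 2029.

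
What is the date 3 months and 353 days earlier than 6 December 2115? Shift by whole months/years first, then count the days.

Going back 3 months and 353 days from December 6, 2115: first the month/year part, then the days.
month 12 − 3 = 9 → September 2115.
Day 6 is valid in September, giving September 6, 2115.
Now subtract 353 days from September 6, 2115.
Going back 6 days from September 6, 2115 reaches the end of the previous month; 353 − 6 = 347 left.
August 2115 has 31 days: 347 − 31 = 316 left.
July 2115 has 31 days: 316 − 31 = 285 left.
June 2115 has 30 days: 285 − 30 = 255 left.
May 2115 has 31 days: 255 − 31 = 224 left.
April 2115 has 30 days: 224 − 30 = 194 left.
March 2115 has 31 days: 194 − 31 = 163 left.
February 2115 has 28 days (2115 is not a leap year): 163 − 28 = 135 left.
January 2115 has 31 days: 135 − 31 = 104 left.
December 2114 has 31 days: 104 − 31 = 73 left.
November 2114 has 30 days: 73 − 30 = 43 left.
October 2114 has 31 days: 43 − 31 = 12 left.
September 2114 has 30 days; 30 − 12 = 18 → September 18, 2114.

September 18, 2114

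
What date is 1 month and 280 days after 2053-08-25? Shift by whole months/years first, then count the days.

Adding 1 month and 280 days from August 25, 2053: first the month/year part, then the days.
month 8 + 1 = 9 → September 2053.
Day 25 is valid in September, giving September 25, 2053.
Now add 280 days from September 25, 2053.
September has 30 days, so 30 − 25 = 5 days remain after September 25, 2053; 280 − 5 = 275 left.
October 2053 has 31 days: 275 − 31 = 244 left.
November 2053 has 30 days: 244 − 30 = 214 left.
December 2053 has 31 days: 214 − 31 = 183 left.
January 2054 has 31 days: 183 − 31 = 152 left.
February 2054 has 28 days (2054 is not a leap year): 152 − 28 = 124 left.
March 2054 has 31 days: 124 − 31 = 93 left.
April 2054 has 30 days: 93 − 30 = 63 left.
May 2054 has 31 days: 63 − 31 = 32 left.
June 2054 has 30 days: 32 − 30 = 2 left.
2 days into July 2054 → July 2, 2054.

July 2, 2054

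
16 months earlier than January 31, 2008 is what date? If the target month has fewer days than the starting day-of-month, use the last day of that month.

September 30, 2006

Going back 16 months from January 31, 2008.
month 1 − 16 = -15, which is month 9 of year 2006 → September 2006.
September 2006 has only 30 days and the start was day 31, so the date clamps to September 30, 2006.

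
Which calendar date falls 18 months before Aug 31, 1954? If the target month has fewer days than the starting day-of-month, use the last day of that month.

February 28, 1953

Subtracting 18 months from August 31, 1954.
month 8 − 18 = -10, which is month 2 of year 1953 → February 1953.
February 1953 has only 28 days (1953 is not a leap year — relevant if February), and the start was day 31, so the date clamps to February 28, 1953.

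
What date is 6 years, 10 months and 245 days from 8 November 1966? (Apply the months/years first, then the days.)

May 11, 1974

Counting forward 6 years, 10 months and 245 days from November 8, 1966: first the month/year part, then the days.
+6 years → 1972; month 11 + 10 = 21, which is month 9 of year 1973 → September 1973.
Day 8 is valid in September, giving September 8, 1973.
Now add 245 days from September 8, 1973.
September has 30 days, so 30 − 8 = 22 days remain after September 8, 1973; 245 − 22 = 223 left.
October 1973 has 31 days: 223 − 31 = 192 left.
November 1973 has 30 days: 192 − 30 = 162 left.
December 1973 has 31 days: 162 − 31 = 131 left.
January 1974 has 31 days: 131 − 31 = 100 left.
February 1974 has 28 days (1974 is not a leap year): 100 − 28 = 72 left.
March 1974 has 31 days: 72 − 31 = 41 left.
April 1974 has 30 days: 41 − 30 = 11 left.
11 days into May 1974 → May 11, 1974.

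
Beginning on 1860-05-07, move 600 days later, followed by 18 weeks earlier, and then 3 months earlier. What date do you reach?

May 24, 1861

Counting forward 600 days from May 7, 1860:
May has 31 days, so 31 − 7 = 24 days remain after May 7, 1860; 600 − 24 = 576 left.
June 1860 has 30 days: 576 − 30 = 546 left.
July 1860 has 31 days: 546 − 31 = 515 left.
August 1860 has 31 days: 515 − 31 = 484 left.
September 1860 has 30 days: 484 − 30 = 454 left.
October 1860 has 31 days: 454 − 31 = 423 left.
November 1860 has 30 days: 423 − 30 = 393 left.
December 1860 has 31 days: 393 − 31 = 362 left.
January 1861 has 31 days: 362 − 31 = 331 left.
February 1861 has 28 days (1861 is not a leap year): 331 − 28 = 303 left.
March 1861 has 31 days: 303 − 31 = 272 left.
April 1861 has 30 days: 272 − 30 = 242 left.
May 1861 has 31 days: 242 − 31 = 211 left.
June 1861 has 30 days: 211 − 30 = 181 left.
July 1861 has 31 days: 181 − 31 = 150 left.
August 1861 has 31 days: 150 − 31 = 119 left.
September 1861 has 30 days: 119 − 30 = 89 left.
October 1861 has 31 days: 89 − 31 = 58 left.
November 1861 has 30 days: 58 − 30 = 28 left.
28 days into December 1861 → December 28, 1861.
Subtracting 18 weeks (= 126 days) from December 28, 1861:
Going back 28 days from December 28, 1861 reaches the end of the previous month; 126 − 28 = 98 left.
November 1861 has 30 days: 98 − 30 = 68 left.
October 1861 has 31 days: 68 − 31 = 37 left.
September 1861 has 30 days: 37 − 30 = 7 left.
August 1861 has 31 days; 31 − 7 = 24 → August 24, 1861.
Subtracting 3 months from August 24, 1861:
month 8 − 3 = 5 → May 1861.
Day 24 is valid in May, giving May 24, 1861.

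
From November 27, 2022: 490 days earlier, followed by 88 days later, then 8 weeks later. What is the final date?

Counting back 490 days from November 27, 2022:
Going back 27 days from November 27, 2022 reaches the end of the previous month; 490 − 27 = 463 left.
October 2022 has 31 days: 463 − 31 = 432 left.
September 2022 has 30 days: 432 − 30 = 402 left.
August 2022 has 31 days: 402 − 31 = 371 left.
July 2022 has 31 days: 371 − 31 = 340 left.
June 2022 has 30 days: 340 − 30 = 310 left.
May 2022 has 31 days: 310 − 31 = 279 left.
April 2022 has 30 days: 279 − 30 = 249 left.
March 2022 has 31 days: 249 − 31 = 218 left.
February 2022 has 28 days (2022 is not a leap year): 218 − 28 = 190 left.
January 2022 has 31 days: 190 − 31 = 159 left.
December 2021 has 31 days: 159 − 31 = 128 left.
November 2021 has 30 days: 128 − 30 = 98 left.
October 2021 has 31 days: 98 − 31 = 67 left.
September 2021 has 30 days: 67 − 30 = 37 left.
August 2021 has 31 days: 37 − 31 = 6 left.
July 2021 has 31 days; 31 − 6 = 25 → July 25, 2021.
Adding 88 days from July 25, 2021:
July has 31 days, so 31 − 25 = 6 days remain after July 25, 2021; 88 − 6 = 82 left.
August 2021 has 31 days: 82 − 31 = 51 left.
September 2021 has 30 days: 51 − 30 = 21 left.
21 days into October 2021 → October 21, 2021.
Adding 8 weeks (= 56 days) from October 21, 2021:
October has 31 days, so 31 − 21 = 10 days remain after October 21, 2021; 56 − 10 = 46 left.
November 2021 has 30 days: 46 − 30 = 16 left.
16 days into December 2021 → December 16, 2021.

December 16, 2021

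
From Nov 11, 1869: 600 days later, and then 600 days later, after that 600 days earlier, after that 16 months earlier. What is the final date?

Counting forward 600 days from November 11, 1869:
November has 30 days, so 30 − 11 = 19 days remain after November 11, 1869; 600 − 19 = 581 left.
December 1869 has 31 days: 581 − 31 = 550 left.
January 1870 has 31 days: 550 − 31 = 519 left.
February 1870 has 28 days (1870 is not a leap year): 519 − 28 = 491 left.
March 1870 has 31 days: 491 − 31 = 460 left.
April 1870 has 30 days: 460 − 30 = 430 left.
May 1870 has 31 days: 430 − 31 = 399 left.
June 1870 has 30 days: 399 − 30 = 369 left.
July 1870 has 31 days: 369 − 31 = 338 left.
August 1870 has 31 days: 338 − 31 = 307 left.
September 1870 has 30 days: 307 − 30 = 277 left.
October 1870 has 31 days: 277 − 31 = 246 left.
November 1870 has 30 days: 246 − 30 = 216 left.
December 1870 has 31 days: 216 − 31 = 185 left.
January 1871 has 31 days: 185 − 31 = 154 left.
February 1871 has 28 days (1871 is not a leap year): 154 − 28 = 126 left.
March 1871 has 31 days: 126 − 31 = 95 left.
April 1871 has 30 days: 95 − 30 = 65 left.
May 1871 has 31 days: 65 − 31 = 34 left.
June 1871 has 30 days: 34 − 30 = 4 left.
4 days into July 1871 → July 4, 1871.
Counting forward 600 days from July 4, 1871:
July has 31 days, so 31 − 4 = 27 days remain after July 4, 1871; 600 − 27 = 573 left.
August 1871 has 31 days: 573 − 31 = 542 left.
September 1871 has 30 days: 542 − 30 = 512 left.
October 1871 has 31 days: 512 − 31 = 481 left.
November 1871 has 30 days: 481 − 30 = 451 left.
December 1871 has 31 days: 451 − 31 = 420 left.
January 1872 has 31 days: 420 − 31 = 389 left.
February 1872 has 29 days (1872 is a leap year): 389 − 29 = 360 left.
March 1872 has 31 days: 360 − 31 = 329 left.
April 1872 has 30 days: 329 − 30 = 299 left.
May 1872 has 31 days: 299 − 31 = 268 left.
June 1872 has 30 days: 268 − 30 = 238 left.
July 1872 has 31 days: 238 − 31 = 207 left.
August 1872 has 31 days: 207 − 31 = 176 left.
September 1872 has 30 days: 176 − 30 = 146 left.
October 1872 has 31 days: 146 − 31 = 115 left.
November 1872 has 30 days: 115 − 30 = 85 left.
December 1872 has 31 days: 85 − 31 = 54 left.
January 1873 has 31 days: 54 − 31 = 23 left.
23 days into February 1873 → February 23, 1873.
Going back 600 days from February 23, 1873:
Going back 23 days from February 23, 1873 reaches the end of the previous month; 600 − 23 = 577 left.
January 1873 has 31 days: 577 − 31 = 546 left.
December 1872 has 31 days: 546 − 31 = 515 left.
November 1872 has 30 days: 515 − 30 = 485 left.
October 1872 has 31 days: 485 − 31 = 454 left.
September 1872 has 30 days: 454 − 30 = 424 left.
August 1872 has 31 days: 424 − 31 = 393 left.
July 1872 has 31 days: 393 − 31 = 362 left.
June 1872 has 30 days: 362 − 30 = 332 left.
May 1872 has 31 days: 332 − 31 = 301 left.
April 1872 has 30 days: 301 − 30 = 271 left.
March 1872 has 31 days: 271 − 31 = 240 left.
February 1872 has 29 days (1872 is a leap year): 240 − 29 = 211 left.
January 1872 has 31 days: 211 − 31 = 180 left.
December 1871 has 31 days: 180 − 31 = 149 left.
November 1871 has 30 days: 149 − 30 = 119 left.
October 1871 has 31 days: 119 − 31 = 88 left.
September 1871 has 30 days: 88 − 30 = 58 left.
August 1871 has 31 days: 58 − 31 = 27 left.
July 1871 has 31 days; 31 − 27 = 4 → July 4, 1871.
Counting back 16 months from July 4, 1871:
month 7 − 16 = -9, which is month 3 of year 1870 → March 1870.
Day 4 is valid in March, giving March 4, 1870.

March 4, 1870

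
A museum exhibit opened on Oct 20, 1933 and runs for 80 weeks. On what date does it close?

Adding 80 weeks = 560 days from October 20, 1933.
October has 31 days, so 31 − 20 = 11 days remain after October 20, 1933; 560 − 11 = 549 left.
November 1933 has 30 days: 549 − 30 = 519 left.
December 1933 has 31 days: 519 − 31 = 488 left.
January 1934 has 31 days: 488 − 31 = 457 left.
February 1934 has 28 days (1934 is not a leap year): 457 − 28 = 429 left.
March 1934 has 31 days: 429 − 31 = 398 left.
April 1934 has 30 days: 398 − 30 = 368 left.
May 1934 has 31 days: 368 − 31 = 337 left.
June 1934 has 30 days: 337 − 30 = 307 left.
July 1934 has 31 days: 307 − 31 = 276 left.
August 1934 has 31 days: 276 − 31 = 245 left.
September 1934 has 30 days: 245 − 30 = 215 left.
October 1934 has 31 days: 215 − 31 = 184 left.
November 1934 has 30 days: 184 − 30 = 154 left.
December 1934 has 31 days: 154 − 31 = 123 left.
January 1935 has 31 days: 123 − 31 = 92 left.
February 1935 has 28 days (1935 is not a leap year): 92 − 28 = 64 left.
March 1935 has 31 days: 64 − 31 = 33 left.
April 1935 has 30 days: 33 − 30 = 3 left.
3 days into May 1935 → May 3, 1935.

May 3, 1935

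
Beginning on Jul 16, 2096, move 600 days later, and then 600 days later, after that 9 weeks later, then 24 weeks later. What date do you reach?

Adding 600 days from July 16, 2096:
July has 31 days, so 31 − 16 = 15 days remain after July 16, 2096; 600 − 15 = 585 left.
August 2096 has 31 days: 585 − 31 = 554 left.
September 2096 has 30 days: 554 − 30 = 524 left.
October 2096 has 31 days: 524 − 31 = 493 left.
November 2096 has 30 days: 493 − 30 = 463 left.
December 2096 has 31 days: 463 − 31 = 432 left.
January 2097 has 31 days: 432 − 31 = 401 left.
February 2097 has 28 days (2097 is not a leap year): 401 − 28 = 373 left.
March 2097 has 31 days: 373 − 31 = 342 left.
April 2097 has 30 days: 342 − 30 = 312 left.
May 2097 has 31 days: 312 − 31 = 281 left.
June 2097 has 30 days: 281 − 30 = 251 left.
July 2097 has 31 days: 251 − 31 = 220 left.
August 2097 has 31 days: 220 − 31 = 189 left.
September 2097 has 30 days: 189 − 30 = 159 left.
October 2097 has 31 days: 159 − 31 = 128 left.
November 2097 has 30 days: 128 − 30 = 98 left.
December 2097 has 31 days: 98 − 31 = 67 left.
January 2098 has 31 days: 67 − 31 = 36 left.
February 2098 has 28 days (2098 is not a leap year): 36 − 28 = 8 left.
8 days into March 2098 → March 8, 2098.
Advancing 600 days from March 8, 2098:
March has 31 days, so 31 − 8 = 23 days remain after March 8, 2098; 600 − 23 = 577 left.
April 2098 has 30 days: 577 − 30 = 547 left.
May 2098 has 31 days: 547 − 31 = 516 left.
June 2098 has 30 days: 516 − 30 = 486 left.
July 2098 has 31 days: 486 − 31 = 455 left.
August 2098 has 31 days: 455 − 31 = 424 left.
September 2098 has 30 days: 424 − 30 = 394 left.
October 2098 has 31 days: 394 − 31 = 363 left.
November 2098 has 30 days: 363 − 30 = 333 left.
December 2098 has 31 days: 333 − 31 = 302 left.
January 2099 has 31 days: 302 − 31 = 271 left.
February 2099 has 28 days (2099 is not a leap year): 271 − 28 = 243 left.
March 2099 has 31 days: 243 − 31 = 212 left.
April 2099 has 30 days: 212 − 30 = 182 left.
May 2099 has 31 days: 182 − 31 = 151 left.
June 2099 has 30 days: 151 − 30 = 121 left.
July 2099 has 31 days: 121 − 31 = 90 left.
August 2099 has 31 days: 90 − 31 = 59 left.
September 2099 has 30 days: 59 − 30 = 29 left.
29 days into October 2099 → October 29, 2099.
Counting forward 9 weeks (= 63 days) from October 29, 2099:
October has 31 days, so 31 − 29 = 2 days remain after October 29, 2099; 63 − 2 = 61 left.
November 2099 has 30 days: 61 − 30 = 31 left.
31 days into December 2099 → December 31, 2099.
Counting forward 24 weeks (= 168 days) from December 31, 2099:
December has 31 days, so 31 − 31 = 0 days remain after December 31, 2099; 168 − 0 = 168 left.
January 2100 has 31 days: 168 − 31 = 137 left.
February 2100 has 28 days (2100 is not a leap year (divisible by 100 but not 400)): 137 − 28 = 109 left.
March 2100 has 31 days: 109 − 31 = 78 left.
April 2100 has 30 days: 78 − 30 = 48 left.
May 2100 has 31 days: 48 − 31 = 17 left.
17 days into June 2100 → June 17, 2100.

June 17, 2100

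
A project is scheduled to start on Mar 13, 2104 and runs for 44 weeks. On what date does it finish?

January 15, 2105

Advancing 44 weeks = 308 days from March 13, 2104.
March has 31 days, so 31 − 13 = 18 days remain after March 13, 2104; 308 − 18 = 290 left.
April 2104 has 30 days: 290 − 30 = 260 left.
May 2104 has 31 days: 260 − 31 = 229 left.
June 2104 has 30 days: 229 − 30 = 199 left.
July 2104 has 31 days: 199 − 31 = 168 left.
August 2104 has 31 days: 168 − 31 = 137 left.
September 2104 has 30 days: 137 − 30 = 107 left.
October 2104 has 31 days: 107 − 31 = 76 left.
November 2104 has 30 days: 76 − 30 = 46 left.
December 2104 has 31 days: 46 − 31 = 15 left.
15 days into January 2105 → January 15, 2105.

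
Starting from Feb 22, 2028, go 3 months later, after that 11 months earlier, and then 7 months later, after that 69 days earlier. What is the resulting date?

November 14, 2027

Counting forward 3 months from February 22, 2028:
month 2 + 3 = 5 → May 2028.
Day 22 is valid in May, giving May 22, 2028.
Counting back 11 months from May 22, 2028:
month 5 − 11 = -6, which is month 6 of year 2027 → June 2027.
Day 22 is valid in June, giving June 22, 2027.
Advancing 7 months from June 22, 2027:
month 6 + 7 = 13, which is month 1 of year 2028 → January 2028.
Day 22 is valid in January, giving January 22, 2028.
Counting back 69 days from January 22, 2028:
Going back 22 days from January 22, 2028 reaches the end of the previous month; 69 − 22 = 47 left.
December 2027 has 31 days: 47 − 31 = 16 left.
November 2027 has 30 days; 30 − 16 = 14 → November 14, 2027.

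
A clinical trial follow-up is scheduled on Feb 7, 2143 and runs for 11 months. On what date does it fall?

Adding 11 months from February 7, 2143.
month 2 + 11 = 13, which is month 1 of year 2144 → January 2144.
Day 7 is valid in January, giving January 7, 2144.

January 7, 2144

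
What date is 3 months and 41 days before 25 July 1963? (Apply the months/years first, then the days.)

Counting back 3 months and 41 days from July 25, 1963: first the month/year part, then the days.
month 7 − 3 = 4 → April 1963.
Day 25 is valid in April, giving April 25, 1963.
Now subtract 41 days from April 25, 1963.
Going back 25 days from April 25, 1963 reaches the end of the previous month; 41 − 25 = 16 left.
March 1963 has 31 days; 31 − 16 = 15 → March 15, 1963.

March 15, 1963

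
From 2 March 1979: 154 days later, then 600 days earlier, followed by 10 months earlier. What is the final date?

Adding 154 days from March 2, 1979:
March has 31 days, so 31 − 2 = 29 days remain after March 2, 1979; 154 − 29 = 125 left.
April 1979 has 30 days: 125 − 30 = 95 left.
May 1979 has 31 days: 95 − 31 = 64 left.
June 1979 has 30 days: 64 − 30 = 34 left.
July 1979 has 31 days: 34 − 31 = 3 left.
3 days into August 1979 → August 3, 1979.
Counting back 600 days from August 3, 1979:
Going back 3 days from August 3, 1979 reaches the end of the previous month; 600 − 3 = 597 left.
July 1979 has 31 days: 597 − 31 = 566 left.
June 1979 has 30 days: 566 − 30 = 536 left.
May 1979 has 31 days: 536 − 31 = 505 left.
April 1979 has 30 days: 505 − 30 = 475 left.
March 1979 has 31 days: 475 − 31 = 444 left.
February 1979 has 28 days (1979 is not a leap year): 444 − 28 = 416 left.
January 1979 has 31 days: 416 − 31 = 385 left.
December 1978 has 31 days: 385 − 31 = 354 left.
November 1978 has 30 days: 354 − 30 = 324 left.
October 1978 has 31 days: 324 − 31 = 293 left.
September 1978 has 30 days: 293 − 30 = 263 left.
August 1978 has 31 days: 263 − 31 = 232 left.
July 1978 has 31 days: 232 − 31 = 201 left.
June 1978 has 30 days: 201 − 30 = 171 left.
May 1978 has 31 days: 171 − 31 = 140 left.
April 1978 has 30 days: 140 − 30 = 110 left.
March 1978 has 31 days: 110 − 31 = 79 left.
February 1978 has 28 days (1978 is not a leap year): 79 − 28 = 51 left.
January 1978 has 31 days: 51 − 31 = 20 left.
December 1977 has 31 days; 31 − 20 = 11 → December 11, 1977.
Subtracting 10 months from December 11, 1977:
month 12 − 10 = 2 → February 1977.
Day 11 is valid in February, giving February 11, 1977.

February 11, 1977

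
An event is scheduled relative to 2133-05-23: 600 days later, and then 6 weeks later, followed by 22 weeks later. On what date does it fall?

July 28, 2135

Advancing 600 days from May 23, 2133:
May has 31 days, so 31 − 23 = 8 days remain after May 23, 2133; 600 − 8 = 592 left.
June 2133 has 30 days: 592 − 30 = 562 left.
July 2133 has 31 days: 562 − 31 = 531 left.
August 2133 has 31 days: 531 − 31 = 500 left.
September 2133 has 30 days: 500 − 30 = 470 left.
October 2133 has 31 days: 470 − 31 = 439 left.
November 2133 has 30 days: 439 − 30 = 409 left.
December 2133 has 31 days: 409 − 31 = 378 left.
January 2134 has 31 days: 378 − 31 = 347 left.
February 2134 has 28 days (2134 is not a leap year): 347 − 28 = 319 left.
March 2134 has 31 days: 319 − 31 = 288 left.
April 2134 has 30 days: 288 − 30 = 258 left.
May 2134 has 31 days: 258 − 31 = 227 left.
June 2134 has 30 days: 227 − 30 = 197 left.
July 2134 has 31 days: 197 − 31 = 166 left.
August 2134 has 31 days: 166 − 31 = 135 left.
September 2134 has 30 days: 135 − 30 = 105 left.
October 2134 has 31 days: 105 − 31 = 74 left.
November 2134 has 30 days: 74 − 30 = 44 left.
December 2134 has 31 days: 44 − 31 = 13 left.
13 days into January 2135 → January 13, 2135.
Advancing 6 weeks (= 42 days) from January 13, 2135:
January has 31 days, so 31 − 13 = 18 days remain after January 13, 2135; 42 − 18 = 24 left.
24 days into February 2135 → February 24, 2135.
Counting forward 22 weeks (= 154 days) from February 24, 2135:
February has 28 days, so 28 − 24 = 4 days remain after February 24, 2135; 154 − 4 = 150 left.
March 2135 has 31 days: 150 − 31 = 119 left.
April 2135 has 30 days: 119 − 30 = 89 left.
May 2135 has 31 days: 89 − 31 = 58 left.
June 2135 has 30 days: 58 − 30 = 28 left.
28 days into July 2135 → July 28, 2135.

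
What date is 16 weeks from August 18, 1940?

December 8, 1940

Counting forward 16 weeks = 112 days from August 18, 1940.
August has 31 days, so 31 − 18 = 13 days remain after August 18, 1940; 112 − 13 = 99 left.
September 1940 has 30 days: 99 − 30 = 69 left.
October 1940 has 31 days: 69 − 31 = 38 left.
November 1940 has 30 days: 38 − 30 = 8 left.
8 days into December 1940 → December 8, 1940.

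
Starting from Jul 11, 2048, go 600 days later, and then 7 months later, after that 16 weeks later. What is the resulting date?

January 23, 2051

Counting forward 600 days from July 11, 2048:
July has 31 days, so 31 − 11 = 20 days remain after July 11, 2048; 600 − 20 = 580 left.
August 2048 has 31 days: 580 − 31 = 549 left.
September 2048 has 30 days: 549 − 30 = 519 left.
October 2048 has 31 days: 519 − 31 = 488 left.
November 2048 has 30 days: 488 − 30 = 458 left.
December 2048 has 31 days: 458 − 31 = 427 left.
January 2049 has 31 days: 427 − 31 = 396 left.
February 2049 has 28 days (2049 is not a leap year): 396 − 28 = 368 left.
March 2049 has 31 days: 368 − 31 = 337 left.
April 2049 has 30 days: 337 − 30 = 307 left.
May 2049 has 31 days: 307 − 31 = 276 left.
June 2049 has 30 days: 276 − 30 = 246 left.
July 2049 has 31 days: 246 − 31 = 215 left.
August 2049 has 31 days: 215 − 31 = 184 left.
September 2049 has 30 days: 184 − 30 = 154 left.
October 2049 has 31 days: 154 − 31 = 123 left.
November 2049 has 30 days: 123 − 30 = 93 left.
December 2049 has 31 days: 93 − 31 = 62 left.
January 2050 has 31 days: 62 − 31 = 31 left.
February 2050 has 28 days (2050 is not a leap year): 31 − 28 = 3 left.
3 days into March 2050 → March 3, 2050.
Counting forward 7 months from March 3, 2050:
month 3 + 7 = 10 → October 2050.
Day 3 is valid in October, giving October 3, 2050.
Counting forward 16 weeks (= 112 days) from October 3, 2050:
October has 31 days, so 31 − 3 = 28 days remain after October 3, 2050; 112 − 28 = 84 left.
November 2050 has 30 days: 84 − 30 = 54 left.
December 2050 has 31 days: 54 − 31 = 23 left.
23 days into January 2051 → January 23, 2051.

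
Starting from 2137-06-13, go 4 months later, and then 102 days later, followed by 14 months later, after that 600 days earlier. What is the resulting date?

July 31, 2137

Advancing 4 months from June 13, 2137:
month 6 + 4 = 10 → October 2137.
Day 13 is valid in October, giving October 13, 2137.
Advancing 102 days from October 13, 2137:
October has 31 days, so 31 − 13 = 18 days remain after October 13, 2137; 102 − 18 = 84 left.
November 2137 has 30 days: 84 − 30 = 54 left.
December 2137 has 31 days: 54 − 31 = 23 left.
23 days into January 2138 → January 23, 2138.
Adding 14 months from January 23, 2138:
month 1 + 14 = 15, which is month 3 of year 2139 → March 2139.
Day 23 is valid in March, giving March 23, 2139.
Subtracting 600 days from March 23, 2139:
Going back 23 days from March 23, 2139 reaches the end of the previous month; 600 − 23 = 577 left.
February 2139 has 28 days (2139 is not a leap year): 577 − 28 = 549 left.
January 2139 has 31 days: 549 − 31 = 518 left.
December 2138 has 31 days: 518 − 31 = 487 left.
November 2138 has 30 days: 487 − 30 = 457 left.
October 2138 has 31 days: 457 − 31 = 426 left.
September 2138 has 30 days: 426 − 30 = 396 left.
August 2138 has 31 days: 396 − 31 = 365 left.
July 2138 has 31 days: 365 − 31 = 334 left.
June 2138 has 30 days: 334 − 30 = 304 left.
May 2138 has 31 days: 304 − 31 = 273 left.
April 2138 has 30 days: 273 − 30 = 243 left.
March 2138 has 31 days: 243 − 31 = 212 left.
February 2138 has 28 days (2138 is not a leap year): 212 − 28 = 184 left.
January 2138 has 31 days: 184 − 31 = 153 left.
December 2137 has 31 days: 153 − 31 = 122 left.
November 2137 has 30 days: 122 − 30 = 92 left.
October 2137 has 31 days: 92 − 31 = 61 left.
September 2137 has 30 days: 61 − 30 = 31 left.
August 2137 has 31 days: 31 − 31 = 0 left.
July 2137 has 31 days; 31 − 0 = 31 → July 31, 2137.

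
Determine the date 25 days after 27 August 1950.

September 21, 1950

Adding 25 days from August 27, 1950.
August has 31 days, so 31 − 27 = 4 days remain after August 27, 1950; 25 − 4 = 21 left.
21 days into September 1950 → September 21, 1950.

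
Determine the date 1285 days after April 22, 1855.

Adding 1285 days from April 22, 1855.
April has 30 days, so 30 − 22 = 8 days remain after April 22, 1855; 1285 − 8 = 1277 left.
May 1855 has 31 days: 1277 − 31 = 1246 left.
June 1855 has 30 days: 1246 − 30 = 1216 left.
July 1855 has 31 days: 1216 − 31 = 1185 left.
August 1855 has 31 days: 1185 − 31 = 1154 left.
September 1855 has 30 days: 1154 − 30 = 1124 left.
October 1855 has 31 days: 1124 − 31 = 1093 left.
November 1855 has 30 days: 1093 − 30 = 1063 left.
December 1855 has 31 days: 1063 − 31 = 1032 left.
January 1856 has 31 days: 1032 − 31 = 1001 left.
February 1856 has 29 days (1856 is a leap year): 1001 − 29 = 972 left.
March 1856 has 31 days: 972 − 31 = 941 left.
April 1856 has 30 days: 941 − 30 = 911 left.
May 1856 has 31 days: 911 − 31 = 880 left.
June 1856 has 30 days: 880 − 30 = 850 left.
July 1856 has 31 days: 850 − 31 = 819 left.
August 1856 has 31 days: 819 − 31 = 788 left.
September 1856 has 30 days: 788 − 30 = 758 left.
October 1856 has 31 days: 758 − 31 = 727 left.
November 1856 has 30 days: 727 − 30 = 697 left.
December 1856 has 31 days: 697 − 31 = 666 left.
January 1857 has 31 days: 666 − 31 = 635 left.
February 1857 has 28 days (1857 is not a leap year): 635 − 28 = 607 left.
March 1857 has 31 days: 607 − 31 = 576 left.
April 1857 has 30 days: 576 − 30 = 546 left.
May 1857 has 31 days: 546 − 31 = 515 left.
June 1857 has 30 days: 515 − 30 = 485 left.
July 1857 has 31 days: 485 − 31 = 454 left.
August 1857 has 31 days: 454 − 31 = 423 left.
September 1857 has 30 days: 423 − 30 = 393 left.
October 1857 has 31 days: 393 − 31 = 362 left.
November 1857 has 30 days: 362 − 30 = 332 left.
December 1857 has 31 days: 332 − 31 = 301 left.
January 1858 has 31 days: 301 − 31 = 270 left.
February 1858 has 28 days (1858 is not a leap year): 270 − 28 = 242 left.
March 1858 has 31 days: 242 − 31 = 211 left.
April 1858 has 30 days: 211 − 30 = 181 left.
May 1858 has 31 days: 181 − 31 = 150 left.
June 1858 has 30 days: 150 − 30 = 120 left.
July 1858 has 31 days: 120 − 31 = 89 left.
August 1858 has 31 days: 89 − 31 = 58 left.
September 1858 has 30 days: 58 − 30 = 28 left.
28 days into October 1858 → October 28, 1858.

October 28, 1858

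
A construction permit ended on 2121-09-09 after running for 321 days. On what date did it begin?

Going back 321 days from September 9, 2121.
Going back 9 days from September 9, 2121 reaches the end of the previous month; 321 − 9 = 312 left.
August 2121 has 31 days: 312 − 31 = 281 left.
July 2121 has 31 days: 281 − 31 = 250 left.
June 2121 has 30 days: 250 − 30 = 220 left.
May 2121 has 31 days: 220 − 31 = 189 left.
April 2121 has 30 days: 189 − 30 = 159 left.
March 2121 has 31 days: 159 − 31 = 128 left.
February 2121 has 28 days (2121 is not a leap year): 128 − 28 = 100 left.
January 2121 has 31 days: 100 − 31 = 69 left.
December 2120 has 31 days: 69 − 31 = 38 left.
November 2120 has 30 days: 38 − 30 = 8 left.
October 2120 has 31 days; 31 − 8 = 23 → October 23, 2120.

October 23, 2120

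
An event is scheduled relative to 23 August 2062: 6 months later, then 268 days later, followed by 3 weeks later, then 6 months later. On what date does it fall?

Counting forward 6 months from August 23, 2062:
month 8 + 6 = 14, which is month 2 of year 2063 → February 2063.
Day 23 is valid in February, giving February 23, 2063.
Counting forward 268 days from February 23, 2063:
February has 28 days, so 28 − 23 = 5 days remain after February 23, 2063; 268 − 5 = 263 left.
March 2063 has 31 days: 263 − 31 = 232 left.
April 2063 has 30 days: 232 − 30 = 202 left.
May 2063 has 31 days: 202 − 31 = 171 left.
June 2063 has 30 days: 171 − 30 = 141 left.
July 2063 has 31 days: 141 − 31 = 110 left.
August 2063 has 31 days: 110 − 31 = 79 left.
September 2063 has 30 days: 79 − 30 = 49 left.
October 2063 has 31 days: 49 − 31 = 18 left.
18 days into November 2063 → November 18, 2063.
Advancing 3 weeks (= 21 days) from November 18, 2063:
November has 30 days, so 30 − 18 = 12 days remain after November 18, 2063; 21 − 12 = 9 left.
9 days into December 2063 → December 9, 2063.
Counting forward 6 months from December 9, 2063:
month 12 + 6 = 18, which is month 6 of year 2064 → June 2064.
Day 9 is valid in June, giving June 9, 2064.

June 9, 2064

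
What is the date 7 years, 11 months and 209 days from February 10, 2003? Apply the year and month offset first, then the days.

Counting forward 7 years, 11 months and 209 days from February 10, 2003: first the month/year part, then the days.
+7 years → 2010; month 2 + 11 = 13, which is month 1 of year 2011 → January 2011.
Day 10 is valid in January, giving January 10, 2011.
Now add 209 days from January 10, 2011.
January has 31 days, so 31 − 10 = 21 days remain after January 10, 2011; 209 − 21 = 188 left.
February 2011 has 28 days (2011 is not a leap year): 188 − 28 = 160 left.
March 2011 has 31 days: 160 − 31 = 129 left.
April 2011 has 30 days: 129 − 30 = 99 left.
May 2011 has 31 days: 99 − 31 = 68 left.
June 2011 has 30 days: 68 − 30 = 38 left.
July 2011 has 31 days: 38 − 31 = 7 left.
7 days into August 2011 → August 7, 2011.

August 7, 2011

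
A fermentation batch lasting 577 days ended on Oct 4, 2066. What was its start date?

Subtracting 577 days from October 4, 2066.
Going back 4 days from October 4, 2066 reaches the end of the previous month; 577 − 4 = 573 left.
September 2066 has 30 days: 573 − 30 = 543 left.
August 2066 has 31 days: 543 − 31 = 512 left.
July 2066 has 31 days: 512 − 31 = 481 left.
June 2066 has 30 days: 481 − 30 = 451 left.
May 2066 has 31 days: 451 − 31 = 420 left.
April 2066 has 30 days: 420 − 30 = 390 left.
March 2066 has 31 days: 390 − 31 = 359 left.
February 2066 has 28 days (2066 is not a leap year): 359 − 28 = 331 left.
January 2066 has 31 days: 331 − 31 = 300 left.
December 2065 has 31 days: 300 − 31 = 269 left.
November 2065 has 30 days: 269 − 30 = 239 left.
October 2065 has 31 days: 239 − 31 = 208 left.
September 2065 has 30 days: 208 − 30 = 178 left.
August 2065 has 31 days: 178 − 31 = 147 left.
July 2065 has 31 days: 147 − 31 = 116 left.
June 2065 has 30 days: 116 − 30 = 86 left.
May 2065 has 31 days: 86 − 31 = 55 left.
April 2065 has 30 days: 55 − 30 = 25 left.
March 2065 has 31 days; 31 − 25 = 6 → March 6, 2065.

March 6, 2065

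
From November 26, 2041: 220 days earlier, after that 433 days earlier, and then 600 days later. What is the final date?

October 4, 2041

Counting back 220 days from November 26, 2041:
Going back 26 days from November 26, 2041 reaches the end of the previous month; 220 − 26 = 194 left.
October 2041 has 31 days: 194 − 31 = 163 left.
September 2041 has 30 days: 163 − 30 = 133 left.
August 2041 has 31 days: 133 − 31 = 102 left.
July 2041 has 31 days: 102 − 31 = 71 left.
June 2041 has 30 days: 71 − 30 = 41 left.
May 2041 has 31 days: 41 − 31 = 10 left.
April 2041 has 30 days; 30 − 10 = 20 → April 20, 2041.
Subtracting 433 days from April 20, 2041:
Going back 20 days from April 20, 2041 reaches the end of the previous month; 433 − 20 = 413 left.
March 2041 has 31 days: 413 − 31 = 382 left.
February 2041 has 28 days (2041 is not a leap year): 382 − 28 = 354 left.
January 2041 has 31 days: 354 − 31 = 323 left.
December 2040 has 31 days: 323 − 31 = 292 left.
November 2040 has 30 days: 292 − 30 = 262 left.
October 2040 has 31 days: 262 − 31 = 231 left.
September 2040 has 30 days: 231 − 30 = 201 left.
August 2040 has 31 days: 201 − 31 = 170 left.
July 2040 has 31 days: 170 − 31 = 139 left.
June 2040 has 30 days: 139 − 30 = 109 left.
May 2040 has 31 days: 109 − 31 = 78 left.
April 2040 has 30 days: 78 − 30 = 48 left.
March 2040 has 31 days: 48 − 31 = 17 left.
February 2040 has 29 days; 29 − 17 = 12 → February 12, 2040.
Adding 600 days from February 12, 2040:
February has 29 days, so 29 − 12 = 17 days remain after February 12, 2040; 600 − 17 = 583 left.
March 2040 has 31 days: 583 − 31 = 552 left.
April 2040 has 30 days: 552 − 30 = 522 left.
May 2040 has 31 days: 522 − 31 = 491 left.
June 2040 has 30 days: 491 − 30 = 461 left.
July 2040 has 31 days: 461 − 31 = 430 left.
August 2040 has 31 days: 430 − 31 = 399 left.
September 2040 has 30 days: 399 − 30 = 369 left.
October 2040 has 31 days: 369 − 31 = 338 left.
November 2040 has 30 days: 338 − 30 = 308 left.
December 2040 has 31 days: 308 − 31 = 277 left.
January 2041 has 31 days: 277 − 31 = 246 left.
February 2041 has 28 days (2041 is not a leap year): 246 − 28 = 218 left.
March 2041 has 31 days: 218 − 31 = 187 left.
April 2041 has 30 days: 187 − 30 = 157 left.
May 2041 has 31 days: 157 − 31 = 126 left.
June 2041 has 30 days: 126 − 30 = 96 left.
July 2041 has 31 days: 96 − 31 = 65 left.
August 2041 has 31 days: 65 − 31 = 34 left.
September 2041 has 30 days: 34 − 30 = 4 left.
4 days into October 2041 → October 4, 2041.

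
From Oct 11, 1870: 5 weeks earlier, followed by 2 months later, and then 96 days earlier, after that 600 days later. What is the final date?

Subtracting 5 weeks (= 35 days) from October 11, 1870:
Going back 11 days from October 11, 1870 reaches the end of the previous month; 35 − 11 = 24 left.
September 1870 has 30 days; 30 − 24 = 6 → September 6, 1870.
Adding 2 months from September 6, 1870:
month 9 + 2 = 11 → November 1870.
Day 6 is valid in November, giving November 6, 1870.
Subtracting 96 days from November 6, 1870:
Going back 6 days from November 6, 1870 reaches the end of the previous month; 96 − 6 = 90 left.
October 1870 has 31 days: 90 − 31 = 59 left.
September 1870 has 30 days: 59 − 30 = 29 left.
August 1870 has 31 days; 31 − 29 = 2 → August 2, 1870.
Counting forward 600 days from August 2, 1870:
August has 31 days, so 31 − 2 = 29 days remain after August 2, 1870; 600 − 29 = 571 left.
September 1870 has 30 days: 571 − 30 = 541 left.
October 1870 has 31 days: 541 − 31 = 510 left.
November 1870 has 30 days: 510 − 30 = 480 left.
December 1870 has 31 days: 480 − 31 = 449 left.
January 1871 has 31 days: 449 − 31 = 418 left.
February 1871 has 28 days (1871 is not a leap year): 418 − 28 = 390 left.
March 1871 has 31 days: 390 − 31 = 359 left.
April 1871 has 30 days: 359 − 30 = 329 left.
May 1871 has 31 days: 329 − 31 = 298 left.
June 1871 has 30 days: 298 − 30 = 268 left.
July 1871 has 31 days: 268 − 31 = 237 left.
August 1871 has 31 days: 237 − 31 = 206 left.
September 1871 has 30 days: 206 − 30 = 176 left.
October 1871 has 31 days: 176 − 31 = 145 left.
November 1871 has 30 days: 145 − 30 = 115 left.
December 1871 has 31 days: 115 − 31 = 84 left.
January 1872 has 31 days: 84 − 31 = 53 left.
February 1872 has 29 days (1872 is a leap year): 53 − 29 = 24 left.
24 days into March 1872 → March 24, 1872.

March 24, 1872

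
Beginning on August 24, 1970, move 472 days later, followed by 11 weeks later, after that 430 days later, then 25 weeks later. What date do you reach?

October 21, 1973

Advancing 472 days from August 24, 1970:
August has 31 days, so 31 − 24 = 7 days remain after August 24, 1970; 472 − 7 = 465 left.
September 1970 has 30 days: 465 − 30 = 435 left.
October 1970 has 31 days: 435 − 31 = 404 left.
November 1970 has 30 days: 404 − 30 = 374 left.
December 1970 has 31 days: 374 − 31 = 343 left.
January 1971 has 31 days: 343 − 31 = 312 left.
February 1971 has 28 days (1971 is not a leap year): 312 − 28 = 284 left.
March 1971 has 31 days: 284 − 31 = 253 left.
April 1971 has 30 days: 253 − 30 = 223 left.
May 1971 has 31 days: 223 − 31 = 192 left.
June 1971 has 30 days: 192 − 30 = 162 left.
July 1971 has 31 days: 162 − 31 = 131 left.
August 1971 has 31 days: 131 − 31 = 100 left.
September 1971 has 30 days: 100 − 30 = 70 left.
October 1971 has 31 days: 70 − 31 = 39 left.
November 1971 has 30 days: 39 − 30 = 9 left.
9 days into December 1971 → December 9, 1971.
Advancing 11 weeks (= 77 days) from December 9, 1971:
December has 31 days, so 31 − 9 = 22 days remain after December 9, 1971; 77 − 22 = 55 left.
January 1972 has 31 days: 55 − 31 = 24 left.
24 days into February 1972 → February 24, 1972.
Adding 430 days from February 24, 1972:
February has 29 days, so 29 − 24 = 5 days remain after February 24, 1972; 430 − 5 = 425 left.
March 1972 has 31 days: 425 − 31 = 394 left.
April 1972 has 30 days: 394 − 30 = 364 left.
May 1972 has 31 days: 364 − 31 = 333 left.
June 1972 has 30 days: 333 − 30 = 303 left.
July 1972 has 31 days: 303 − 31 = 272 left.
August 1972 has 31 days: 272 − 31 = 241 left.
September 1972 has 30 days: 241 − 30 = 211 left.
October 1972 has 31 days: 211 − 31 = 180 left.
November 1972 has 30 days: 180 − 30 = 150 left.
December 1972 has 31 days: 150 − 31 = 119 left.
January 1973 has 31 days: 119 − 31 = 88 left.
February 1973 has 28 days (1973 is not a leap year): 88 − 28 = 60 left.
March 1973 has 31 days: 60 − 31 = 29 left.
29 days into April 1973 → April 29, 1973.
Advancing 25 weeks (= 175 days) from April 29, 1973:
April has 30 days, so 30 − 29 = 1 day remains after April 29, 1973; 175 − 1 = 174 left.
May 1973 has 31 days: 174 − 31 = 143 left.
June 1973 has 30 days: 143 − 30 = 113 left.
July 1973 has 31 days: 113 − 31 = 82 left.
August 1973 has 31 days: 82 − 31 = 51 left.
September 1973 has 30 days: 51 − 30 = 21 left.
21 days into October 1973 → October 21, 1973.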